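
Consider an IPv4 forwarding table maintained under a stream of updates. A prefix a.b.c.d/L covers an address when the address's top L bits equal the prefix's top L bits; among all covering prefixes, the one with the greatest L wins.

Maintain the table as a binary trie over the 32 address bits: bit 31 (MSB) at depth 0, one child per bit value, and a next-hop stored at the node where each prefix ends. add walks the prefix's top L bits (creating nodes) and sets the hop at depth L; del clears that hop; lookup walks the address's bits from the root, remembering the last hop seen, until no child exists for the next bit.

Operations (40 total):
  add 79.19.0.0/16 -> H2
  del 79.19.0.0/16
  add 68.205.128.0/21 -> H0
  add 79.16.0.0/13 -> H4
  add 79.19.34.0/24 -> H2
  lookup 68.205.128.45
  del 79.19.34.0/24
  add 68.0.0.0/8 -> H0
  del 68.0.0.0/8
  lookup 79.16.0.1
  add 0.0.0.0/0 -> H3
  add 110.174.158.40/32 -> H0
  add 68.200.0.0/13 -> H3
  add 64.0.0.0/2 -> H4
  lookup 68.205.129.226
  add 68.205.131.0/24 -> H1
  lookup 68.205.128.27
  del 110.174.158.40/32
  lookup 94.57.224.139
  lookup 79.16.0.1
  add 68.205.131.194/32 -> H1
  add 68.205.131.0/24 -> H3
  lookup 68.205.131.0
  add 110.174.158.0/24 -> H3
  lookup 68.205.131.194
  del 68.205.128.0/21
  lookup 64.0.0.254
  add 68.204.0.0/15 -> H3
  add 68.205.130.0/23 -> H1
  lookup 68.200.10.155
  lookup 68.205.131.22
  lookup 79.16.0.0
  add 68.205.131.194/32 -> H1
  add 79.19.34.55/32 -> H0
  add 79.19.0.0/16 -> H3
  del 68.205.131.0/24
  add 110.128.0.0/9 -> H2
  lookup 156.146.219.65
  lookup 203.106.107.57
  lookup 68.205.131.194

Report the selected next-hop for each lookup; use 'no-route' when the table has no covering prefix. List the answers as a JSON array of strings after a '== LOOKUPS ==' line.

Process each operation:
  add 79.19.0.0/16 -> H2 at depth 16
  del 79.19.0.0/16 (clear depth 16)
  add 68.205.128.0/21 -> H0 at depth 21
  add 79.16.0.0/13 -> H4 at depth 13
  add 79.19.34.0/24 -> H2 at depth 24
  ? 68.205.128.45  path d0:-→d1:-→d2:-→d3:-→d4:-→d5:-→d6:-→d7:-→d8:-→d9:-→d10:-→d11:-→d12:-→d13:-→d14:-→d15:-→d16:-→d17:-→d18:-→d19:-→d20:-→d21:H0  best=H0
  del 79.19.34.0/24 (clear depth 24)
  add 68.0.0.0/8 -> H0 at depth 8
  del 68.0.0.0/8 (clear depth 8)
  ? 79.16.0.1  path d0:-→d1:-→d2:-→d3:-→d4:-→d5:-→d6:-→d7:-→d8:-→d9:-→d10:-→d11:-→d12:-→d13:H4→d14:-  best=H4
  add 0.0.0.0/0 -> H3 at depth 0
  add 110.174.158.40/32 -> H0 at depth 32
  add 68.200.0.0/13 -> H3 at depth 13
  add 64.0.0.0/2 -> H4 at depth 2
  ? 68.205.129.226  path d0:H3→d1:-→d2:H4→d3:-→d4:-→d5:-→d6:-→d7:-→d8:-→d9:-→d10:-→d11:-→d12:-→d13:H3→d14:-→d15:-→d16:-→d17:-→d18:-→d19:-→d20:-→d21:H0  best=H0
  add 68.205.131.0/24 -> H1 at depth 24
  ? 68.205.128.27  path d0:H3→d1:-→d2:H4→d3:-→d4:-→d5:-→d6:-→d7:-→d8:-→d9:-→d10:-→d11:-→d12:-→d13:H3→d14:-→d15:-→d16:-→d17:-→d18:-→d19:-→d20:-→d21:H0→d22:-  best=H0
  del 110.174.158.40/32 (clear depth 32)
  ? 94.57.224.139  path d0:H3→d1:-→d2:H4→d3:-  best=H4
  ? 79.16.0.1  path d0:H3→d1:-→d2:H4→d3:-→d4:-→d5:-→d6:-→d7:-→d8:-→d9:-→d10:-→d11:-→d12:-→d13:H4→d14:-  best=H4
  add 68.205.131.194/32 -> H1 at depth 32
  add 68.205.131.0/24 -> H3 at depth 24
  ? 68.205.131.0  path d0:H3→d1:-→d2:H4→d3:-→d4:-→d5:-→d6:-→d7:-→d8:-→d9:-→d10:-→d11:-→d12:-→d13:H3→d14:-→d15:-→d16:-→d17:-→d18:-→d19:-→d20:-→d21:H0→d22:-→d23:-→d24:H3  best=H3
  add 110.174.158.0/24 -> H3 at depth 24
  ? 68.205.131.194  path d0:H3→d1:-→d2:H4→d3:-→d4:-→d5:-→d6:-→d7:-→d8:-→d9:-→d10:-→d11:-→d12:-→d13:H3→d14:-→d15:-→d16:-→d17:-→d18:-→d19:-→d20:-→d21:H0→d22:-→d23:-→d24:H3→d25:-→d26:-→d27:-→d28:-→d29:-→d30:-→d31:-→d32:H1  best=H1
  del 68.205.128.0/21 (clear depth 21)
  ? 64.0.0.254  path d0:H3→d1:-→d2:H4→d3:-→d4:-→d5:-  best=H4
  add 68.204.0.0/15 -> H3 at depth 15
  add 68.205.130.0/23 -> H1 at depth 23
  ? 68.200.10.155  path d0:H3→d1:-→d2:H4→d3:-→d4:-→d5:-→d6:-→d7:-→d8:-→d9:-→d10:-→d11:-→d12:-→d13:H3  best=H3
  ? 68.205.131.22  path d0:H3→d1:-→d2:H4→d3:-→d4:-→d5:-→d6:-→d7:-→d8:-→d9:-→d10:-→d11:-→d12:-→d13:H3→d14:-→d15:H3→d16:-→d17:-→d18:-→d19:-→d20:-→d21:-→d22:-→d23:H1→d24:H3  best=H3
  ? 79.16.0.0  path d0:H3→d1:-→d2:H4→d3:-→d4:-→d5:-→d6:-→d7:-→d8:-→d9:-→d10:-→d11:-→d12:-→d13:H4→d14:-  best=H4
  add 68.205.131.194/32 -> H1 at depth 32
  add 79.19.34.55/32 -> H0 at depth 32
  add 79.19.0.0/16 -> H3 at depth 16
  del 68.205.131.0/24 (clear depth 24)
  add 110.128.0.0/9 -> H2 at depth 9
  ? 156.146.219.65  path d0:H3  best=H3
  ? 203.106.107.57  path d0:H3  best=H3
  ? 68.205.131.194  path d0:H3→d1:-→d2:H4→d3:-→d4:-→d5:-→d6:-→d7:-→d8:-→d9:-→d10:-→d11:-→d12:-→d13:H3→d14:-→d15:H3→d16:-→d17:-→d18:-→d19:-→d20:-→d21:-→d22:-→d23:H1→d24:-→d25:-→d26:-→d27:-→d28:-→d29:-→d30:-→d31:-→d32:H1  best=H1

== LOOKUPS ==
["H0","H4","H0","H0","H4","H4","H3","H1","H4","H3","H3","H4","H3","H3","H1"]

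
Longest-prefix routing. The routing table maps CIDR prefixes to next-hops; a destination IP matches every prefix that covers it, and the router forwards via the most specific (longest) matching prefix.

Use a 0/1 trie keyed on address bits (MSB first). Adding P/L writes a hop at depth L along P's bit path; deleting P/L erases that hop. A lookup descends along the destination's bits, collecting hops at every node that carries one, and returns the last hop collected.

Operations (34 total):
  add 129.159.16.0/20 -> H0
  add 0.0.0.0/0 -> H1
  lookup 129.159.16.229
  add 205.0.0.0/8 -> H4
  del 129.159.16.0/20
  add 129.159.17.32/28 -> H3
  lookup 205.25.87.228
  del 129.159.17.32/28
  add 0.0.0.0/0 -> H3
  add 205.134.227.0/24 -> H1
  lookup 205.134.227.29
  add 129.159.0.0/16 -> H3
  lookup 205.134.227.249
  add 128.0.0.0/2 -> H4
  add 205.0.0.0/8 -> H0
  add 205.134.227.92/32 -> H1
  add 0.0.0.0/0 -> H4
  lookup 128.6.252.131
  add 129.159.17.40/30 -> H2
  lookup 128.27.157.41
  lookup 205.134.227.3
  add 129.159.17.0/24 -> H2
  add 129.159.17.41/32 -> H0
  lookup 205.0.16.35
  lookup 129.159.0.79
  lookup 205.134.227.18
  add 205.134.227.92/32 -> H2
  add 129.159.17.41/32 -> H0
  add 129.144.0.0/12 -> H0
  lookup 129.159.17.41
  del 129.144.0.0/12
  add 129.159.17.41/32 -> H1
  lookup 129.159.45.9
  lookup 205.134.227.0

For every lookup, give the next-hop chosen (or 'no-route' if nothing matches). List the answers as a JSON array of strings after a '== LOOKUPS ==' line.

Process each operation:
  add 129.159.16.0/20 -> H0 at depth 20
  add 0.0.0.0/0 -> H1 at depth 0
  lookup 129.159.16.229: bits 10000001100111110001 walk d0:H1→d1:-→d2:-→d3:-→d4:-→d5:-→d6:-→d7:-→d8:-→d9:-→d10:-→d11:-→d12:-→d13:-→d14:-→d15:-→d16:-→d17:-→d18:-→d19:-→d20:H0 -> H0
  add 205.0.0.0/8 -> H4 at depth 8
  - 129.159.16.0/20 clear@20
  add 129.159.17.32/28 -> H3 at depth 28
  lookup 205.25.87.228: bits 11001101 walk d0:H1→d1:-→d2:-→d3:-→d4:-→d5:-→d6:-→d7:-→d8:H4 -> H4
  - 129.159.17.32/28 clear@28
  add 0.0.0.0/0 -> H3 at depth 0
  add 205.134.227.0/24 -> H1 at depth 24
  lookup 205.134.227.29: bits 110011011000011011100011 walk d0:H3→d1:-→d2:-→d3:-→d4:-→d5:-→d6:-→d7:-→d8:H4→d9:-→d10:-→d11:-→d12:-→d13:-→d14:-→d15:-→d16:-→d17:-→d18:-→d19:-→d20:-→d21:-→d22:-→d23:-→d24:H1 -> H1
  add 129.159.0.0/16 -> H3 at depth 16
  lookup 205.134.227.249: bits 110011011000011011100011 walk d0:H3→d1:-→d2:-→d3:-→d4:-→d5:-→d6:-→d7:-→d8:H4→d9:-→d10:-→d11:-→d12:-→d13:-→d14:-→d15:-→d16:-→d17:-→d18:-→d19:-→d20:-→d21:-→d22:-→d23:-→d24:H1 -> H1
  add 128.0.0.0/2 -> H4 at depth 2
  add 205.0.0.0/8 -> H0 at depth 8
  add 205.134.227.92/32 -> H1 at depth 32
  add 0.0.0.0/0 -> H4 at depth 0
  lookup 128.6.252.131: bits 1000000 walk d0:H4→d1:-→d2:H4→d3:-→d4:-→d5:-→d6:-→d7:- -> H4
  add 129.159.17.40/30 -> H2 at depth 30
  lookup 128.27.157.41: bits 1000000 walk d0:H4→d1:-→d2:H4→d3:-→d4:-→d5:-→d6:-→d7:- -> H4
  lookup 205.134.227.3: bits 1100110110000110111000110 walk d0:H4→d1:-→d2:-→d3:-→d4:-→d5:-→d6:-→d7:-→d8:H0→d9:-→d10:-→d11:-→d12:-→d13:-→d14:-→d15:-→d16:-→d17:-→d18:-→d19:-→d20:-→d21:-→d22:-→d23:-→d24:H1→d25:- -> H1
  add 129.159.17.0/24 -> H2 at depth 24
  add 129.159.17.41/32 -> H0 at depth 32
  lookup 205.0.16.35: bits 11001101 walk d0:H4→d1:-→d2:-→d3:-→d4:-→d5:-→d6:-→d7:-→d8:H0 -> H0
  lookup 129.159.0.79: bits 1000000110011111000 walk d0:H4→d1:-→d2:H4→d3:-→d4:-→d5:-→d6:-→d7:-→d8:-→d9:-→d10:-→d11:-→d12:-→d13:-→d14:-→d15:-→d16:H3→d17:-→d18:-→d19:- -> H3
  lookup 205.134.227.18: bits 1100110110000110111000110 walk d0:H4→d1:-→d2:-→d3:-→d4:-→d5:-→d6:-→d7:-→d8:H0→d9:-→d10:-→d11:-→d12:-→d13:-→d14:-→d15:-→d16:-→d17:-→d18:-→d19:-→d20:-→d21:-→d22:-→d23:-→d24:H1→d25:- -> H1
  add 205.134.227.92/32 -> H2 at depth 32
  add 129.159.17.41/32 -> H0 at depth 32
  add 129.144.0.0/12 -> H0 at depth 12
  lookup 129.159.17.41: bits 10000001100111110001000100101001 walk d0:H4→d1:-→d2:H4→d3:-→d4:-→d5:-→d6:-→d7:-→d8:-→d9:-→d10:-→d11:-→d12:H0→d13:-→d14:-→d15:-→d16:H3→d17:-→d18:-→d19:-→d20:-→d21:-→d22:-→d23:-→d24:H2→d25:-→d26:-→d27:-→d28:-→d29:-→d30:H2→d31:-→d32:H0 -> H0
  - 129.144.0.0/12 clear@12
  add 129.159.17.41/32 -> H1 at depth 32
  lookup 129.159.45.9: bits 100000011001111100 walk d0:H4→d1:-→d2:H4→d3:-→d4:-→d5:-→d6:-→d7:-→d8:-→d9:-→d10:-→d11:-→d12:-→d13:-→d14:-→d15:-→d16:H3→d17:-→d18:- -> H3
  lookup 205.134.227.0: bits 1100110110000110111000110 walk d0:H4→d1:-→d2:-→d3:-→d4:-→d5:-→d6:-→d7:-→d8:H0→d9:-→d10:-→d11:-→d12:-→d13:-→d14:-→d15:-→d16:-→d17:-→d18:-→d19:-→d20:-→d21:-→d22:-→d23:-→d24:H1→d25:- -> H1

== LOOKUPS ==
["H0","H4","H1","H1","H4","H4","H1","H0","H3","H1","H0","H3","H1"]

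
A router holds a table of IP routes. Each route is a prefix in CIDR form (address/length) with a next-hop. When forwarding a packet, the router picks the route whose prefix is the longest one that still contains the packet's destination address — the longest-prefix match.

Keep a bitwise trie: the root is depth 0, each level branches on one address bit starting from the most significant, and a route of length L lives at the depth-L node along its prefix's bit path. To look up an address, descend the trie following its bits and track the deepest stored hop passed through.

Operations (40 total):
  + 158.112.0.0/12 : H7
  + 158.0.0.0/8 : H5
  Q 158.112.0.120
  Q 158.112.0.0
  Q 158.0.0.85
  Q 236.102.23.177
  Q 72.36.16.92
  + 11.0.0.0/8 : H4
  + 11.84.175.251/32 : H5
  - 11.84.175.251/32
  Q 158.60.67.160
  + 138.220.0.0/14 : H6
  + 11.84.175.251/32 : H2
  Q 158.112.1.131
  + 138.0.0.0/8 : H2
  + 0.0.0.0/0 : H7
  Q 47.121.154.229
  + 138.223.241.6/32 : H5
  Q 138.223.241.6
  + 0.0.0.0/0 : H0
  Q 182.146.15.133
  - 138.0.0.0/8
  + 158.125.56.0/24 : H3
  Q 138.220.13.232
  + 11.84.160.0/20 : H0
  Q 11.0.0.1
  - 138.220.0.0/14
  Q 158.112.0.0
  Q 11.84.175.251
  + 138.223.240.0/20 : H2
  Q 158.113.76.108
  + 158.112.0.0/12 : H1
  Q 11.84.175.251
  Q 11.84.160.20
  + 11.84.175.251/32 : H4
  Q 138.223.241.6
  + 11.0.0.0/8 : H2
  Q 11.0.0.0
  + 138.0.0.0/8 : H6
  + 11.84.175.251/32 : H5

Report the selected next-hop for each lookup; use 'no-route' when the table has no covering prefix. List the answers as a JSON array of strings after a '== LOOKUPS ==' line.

Process each operation:
  add 158.112.0.0/12 -> H7 at depth 12
  add 158.0.0.0/8 -> H5 at depth 8
  ? 158.112.0.120  path d0:-→d1:-→d2:-→d3:-→d4:-→d5:-→d6:-→d7:-→d8:H5→d9:-→d10:-→d11:-→d12:H7  best=H7
  ? 158.112.0.0  path d0:-→d1:-→d2:-→d3:-→d4:-→d5:-→d6:-→d7:-→d8:H5→d9:-→d10:-→d11:-→d12:H7  best=H7
  ? 158.0.0.85  path d0:-→d1:-→d2:-→d3:-→d4:-→d5:-→d6:-→d7:-→d8:H5→d9:-  best=H5
  ? 236.102.23.177  path d0:-→d1:-  best=no-route
  ? 72.36.16.92  path d0:-  best=no-route
  add 11.0.0.0/8 -> H4 at depth 8
  add 11.84.175.251/32 -> H5 at depth 32
  - 11.84.175.251/32 clear@32
  ? 158.60.67.160  path d0:-→d1:-→d2:-→d3:-→d4:-→d5:-→d6:-→d7:-→d8:H5→d9:-  best=H5
  add 138.220.0.0/14 -> H6 at depth 14
  add 11.84.175.251/32 -> H2 at depth 32
  ? 158.112.1.131  path d0:-→d1:-→d2:-→d3:-→d4:-→d5:-→d6:-→d7:-→d8:H5→d9:-→d10:-→d11:-→d12:H7  best=H7
  add 138.0.0.0/8 -> H2 at depth 8
  add 0.0.0.0/0 -> H7 at depth 0
  ? 47.121.154.229  path d0:H7→d1:-→d2:-  best=H7
  add 138.223.241.6/32 -> H5 at depth 32
  ? 138.223.241.6  path d0:H7→d1:-→d2:-→d3:-→d4:-→d5:-→d6:-→d7:-→d8:H2→d9:-→d10:-→d11:-→d12:-→d13:-→d14:H6→d15:-→d16:-→d17:-→d18:-→d19:-→d20:-→d21:-→d22:-→d23:-→d24:-→d25:-→d26:-→d27:-→d28:-→d29:-→d30:-→d31:-→d32:H5  best=H5
  add 0.0.0.0/0 -> H0 at depth 0
  ? 182.146.15.133  path d0:H0→d1:-→d2:-  best=H0
  - 138.0.0.0/8 clear@8
  add 158.125.56.0/24 -> H3 at depth 24
  ? 138.220.13.232  path d0:H0→d1:-→d2:-→d3:-→d4:-→d5:-→d6:-→d7:-→d8:-→d9:-→d10:-→d11:-→d12:-→d13:-→d14:H6  best=H6
  add 11.84.160.0/20 -> H0 at depth 20
  ? 11.0.0.1  path d0:H0→d1:-→d2:-→d3:-→d4:-→d5:-→d6:-→d7:-→d8:H4→d9:-  best=H4
  - 138.220.0.0/14 clear@14
  ? 158.112.0.0  path d0:H0→d1:-→d2:-→d3:-→d4:-→d5:-→d6:-→d7:-→d8:H5→d9:-→d10:-→d11:-→d12:H7  best=H7
  ? 11.84.175.251  path d0:H0→d1:-→d2:-→d3:-→d4:-→d5:-→d6:-→d7:-→d8:H4→d9:-→d10:-→d11:-→d12:-→d13:-→d14:-→d15:-→d16:-→d17:-→d18:-→d19:-→d20:H0→d21:-→d22:-→d23:-→d24:-→d25:-→d26:-→d27:-→d28:-→d29:-→d30:-→d31:-→d32:H2  best=H2
  add 138.223.240.0/20 -> H2 at depth 20
  ? 158.113.76.108  path d0:H0→d1:-→d2:-→d3:-→d4:-→d5:-→d6:-→d7:-→d8:H5→d9:-→d10:-→d11:-→d12:H7  best=H7
  add 158.112.0.0/12 -> H1 at depth 12
  ? 11.84.175.251  path d0:H0→d1:-→d2:-→d3:-→d4:-→d5:-→d6:-→d7:-→d8:H4→d9:-→d10:-→d11:-→d12:-→d13:-→d14:-→d15:-→d16:-→d17:-→d18:-→d19:-→d20:H0→d21:-→d22:-→d23:-→d24:-→d25:-→d26:-→d27:-→d28:-→d29:-→d30:-→d31:-→d32:H2  best=H2
  ? 11.84.160.20  path d0:H0→d1:-→d2:-→d3:-→d4:-→d5:-→d6:-→d7:-→d8:H4→d9:-→d10:-→d11:-→d12:-→d13:-→d14:-→d15:-→d16:-→d17:-→d18:-→d19:-→d20:H0  best=H0
  add 11.84.175.251/32 -> H4 at depth 32
  ? 138.223.241.6  path d0:H0→d1:-→d2:-→d3:-→d4:-→d5:-→d6:-→d7:-→d8:-→d9:-→d10:-→d11:-→d12:-→d13:-→d14:-→d15:-→d16:-→d17:-→d18:-→d19:-→d20:H2→d21:-→d22:-→d23:-→d24:-→d25:-→d26:-→d27:-→d28:-→d29:-→d30:-→d31:-→d32:H5  best=H5
  add 11.0.0.0/8 -> H2 at depth 8
  ? 11.0.0.0  path d0:H0→d1:-→d2:-→d3:-→d4:-→d5:-→d6:-→d7:-→d8:H2→d9:-  best=H2
  add 138.0.0.0/8 -> H6 at depth 8
  add 11.84.175.251/32 -> H5 at depth 32

== LOOKUPS ==
["H7","H7","H5","no-route","no-route","H5","H7","H7","H5","H0","H6","H4","H7","H2","H7","H2","H0","H5","H2"]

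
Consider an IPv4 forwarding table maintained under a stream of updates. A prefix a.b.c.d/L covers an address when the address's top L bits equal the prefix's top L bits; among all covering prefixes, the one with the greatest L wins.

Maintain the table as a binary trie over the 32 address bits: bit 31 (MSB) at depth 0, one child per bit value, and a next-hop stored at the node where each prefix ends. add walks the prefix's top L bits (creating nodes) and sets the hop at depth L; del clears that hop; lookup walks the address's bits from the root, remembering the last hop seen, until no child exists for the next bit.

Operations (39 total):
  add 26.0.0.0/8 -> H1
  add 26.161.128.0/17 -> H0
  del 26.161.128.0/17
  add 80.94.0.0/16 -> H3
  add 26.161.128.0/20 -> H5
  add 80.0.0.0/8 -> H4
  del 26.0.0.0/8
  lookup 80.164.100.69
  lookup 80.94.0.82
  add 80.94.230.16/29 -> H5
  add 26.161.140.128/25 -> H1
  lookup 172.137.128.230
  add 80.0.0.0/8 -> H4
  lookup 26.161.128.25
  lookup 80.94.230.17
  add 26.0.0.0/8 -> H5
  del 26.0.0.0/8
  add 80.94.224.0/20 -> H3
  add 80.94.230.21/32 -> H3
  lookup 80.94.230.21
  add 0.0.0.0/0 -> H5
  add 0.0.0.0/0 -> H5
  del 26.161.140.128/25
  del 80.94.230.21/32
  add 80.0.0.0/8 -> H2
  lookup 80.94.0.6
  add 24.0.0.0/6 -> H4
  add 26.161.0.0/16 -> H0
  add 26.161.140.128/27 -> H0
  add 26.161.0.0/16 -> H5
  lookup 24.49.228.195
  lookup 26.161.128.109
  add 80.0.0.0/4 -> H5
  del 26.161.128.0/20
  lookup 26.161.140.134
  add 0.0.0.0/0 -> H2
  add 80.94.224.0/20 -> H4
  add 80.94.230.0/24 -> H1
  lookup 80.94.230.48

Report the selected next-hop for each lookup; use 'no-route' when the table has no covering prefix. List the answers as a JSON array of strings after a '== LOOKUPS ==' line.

Trace:
  add 26.0.0.0/8 -> H1 at depth 8
  add 26.161.128.0/17 -> H0 at depth 17
  - 26.161.128.0/17 clear@17
  add 80.94.0.0/16 -> H3 at depth 16
  add 26.161.128.0/20 -> H5 at depth 20
  add 80.0.0.0/8 -> H4 at depth 8
  - 26.0.0.0/8 clear@8
  Q 80.164.100.69: descend 01010000 ; hops seen [H4] ; pick H4
  Q 80.94.0.82: descend 0101000001011110 ; hops seen [H4,H3] ; pick H3
  add 80.94.230.16/29 -> H5 at depth 29
  add 26.161.140.128/25 -> H1 at depth 25
  Q 172.137.128.230: descend ε ; hops seen [∅] ; pick no-route
  add 80.0.0.0/8 -> H4 at depth 8
  Q 26.161.128.25: descend 00011010101000011000 ; hops seen [H5] ; pick H5
  Q 80.94.230.17: descend 01010000010111101110011000010 ; hops seen [H4,H3,H5] ; pick H5
  add 26.0.0.0/8 -> H5 at depth 8
  - 26.0.0.0/8 clear@8
  add 80.94.224.0/20 -> H3 at depth 20
  add 80.94.230.21/32 -> H3 at depth 32
  Q 80.94.230.21: descend 01010000010111101110011000010101 ; hops seen [H4,H3,H3,H5,H3] ; pick H3
  add 0.0.0.0/0 -> H5 at depth 0
  add 0.0.0.0/0 -> H5 at depth 0
  - 26.161.140.128/25 clear@25
  - 80.94.230.21/32 clear@32
  add 80.0.0.0/8 -> H2 at depth 8
  Q 80.94.0.6: descend 0101000001011110 ; hops seen [H5,H2,H3] ; pick H3
  add 24.0.0.0/6 -> H4 at depth 6
  add 26.161.0.0/16 -> H0 at depth 16
  add 26.161.140.128/27 -> H0 at depth 27
  add 26.161.0.0/16 -> H5 at depth 16
  Q 24.49.228.195: descend 000110 ; hops seen [H5,H4] ; pick H4
  Q 26.161.128.109: descend 00011010101000011000 ; hops seen [H5,H4,H5,H5] ; pick H5
  add 80.0.0.0/4 -> H5 at depth 4
  - 26.161.128.0/20 clear@20
  Q 26.161.140.134: descend 000110101010000110001100100 ; hops seen [H5,H4,H5,H0] ; pick H0
  add 0.0.0.0/0 -> H2 at depth 0
  add 80.94.224.0/20 -> H4 at depth 20
  add 80.94.230.0/24 -> H1 at depth 24
  Q 80.94.230.48: descend 01010000010111101110011000 ; hops seen [H2,H5,H2,H3,H4,H1] ; pick H1

== LOOKUPS ==
["H4","H3","no-route","H5","H5","H3","H3","H4","H5","H0","H1"]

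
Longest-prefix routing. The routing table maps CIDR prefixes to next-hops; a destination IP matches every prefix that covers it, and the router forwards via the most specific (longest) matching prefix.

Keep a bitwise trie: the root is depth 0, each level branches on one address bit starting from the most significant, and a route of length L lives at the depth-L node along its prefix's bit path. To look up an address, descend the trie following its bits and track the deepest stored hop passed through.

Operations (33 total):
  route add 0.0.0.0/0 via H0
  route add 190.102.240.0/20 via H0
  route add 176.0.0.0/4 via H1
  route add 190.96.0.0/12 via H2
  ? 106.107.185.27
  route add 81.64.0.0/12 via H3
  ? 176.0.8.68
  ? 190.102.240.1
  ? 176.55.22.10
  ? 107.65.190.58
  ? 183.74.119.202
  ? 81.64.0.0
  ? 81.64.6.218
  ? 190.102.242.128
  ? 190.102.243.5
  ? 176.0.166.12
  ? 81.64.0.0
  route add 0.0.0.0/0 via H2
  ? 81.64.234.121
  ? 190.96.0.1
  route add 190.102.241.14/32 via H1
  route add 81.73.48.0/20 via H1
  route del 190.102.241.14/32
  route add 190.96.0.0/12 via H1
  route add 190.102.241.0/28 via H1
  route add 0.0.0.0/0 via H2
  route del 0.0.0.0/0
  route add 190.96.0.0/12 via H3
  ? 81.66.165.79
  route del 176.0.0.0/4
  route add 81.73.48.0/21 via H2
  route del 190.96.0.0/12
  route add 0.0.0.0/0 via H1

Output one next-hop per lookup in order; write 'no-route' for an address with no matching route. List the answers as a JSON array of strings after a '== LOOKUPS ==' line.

Process each operation:
  add 0.0.0.0/0 -> H0 at depth 0
  add 190.102.240.0/20 -> H0 at depth 20
  add 176.0.0.0/4 -> H1 at depth 4
  add 190.96.0.0/12 -> H2 at depth 12
  lookup 106.107.185.27: bits ε walk d0:H0 -> H0
  add 81.64.0.0/12 -> H3 at depth 12
  lookup 176.0.8.68: bits 1011 walk d0:H0→d1:-→d2:-→d3:-→d4:H1 -> H1
  lookup 190.102.240.1: bits 10111110011001101111 walk d0:H0→d1:-→d2:-→d3:-→d4:H1→d5:-→d6:-→d7:-→d8:-→d9:-→d10:-→d11:-→d12:H2→d13:-→d14:-→d15:-→d16:-→d17:-→d18:-→d19:-→d20:H0 -> H0
  lookup 176.55.22.10: bits 1011 walk d0:H0→d1:-→d2:-→d3:-→d4:H1 -> H1
  lookup 107.65.190.58: bits 01 walk d0:H0→d1:-→d2:- -> H0
  lookup 183.74.119.202: bits 1011 walk d0:H0→d1:-→d2:-→d3:-→d4:H1 -> H1
  lookup 81.64.0.0: bits 010100010100 walk d0:H0→d1:-→d2:-→d3:-→d4:-→d5:-→d6:-→d7:-→d8:-→d9:-→d10:-→d11:-→d12:H3 -> H3
  lookup 81.64.6.218: bits 010100010100 walk d0:H0→d1:-→d2:-→d3:-→d4:-→d5:-→d6:-→d7:-→d8:-→d9:-→d10:-→d11:-→d12:H3 -> H3
  lookup 190.102.242.128: bits 10111110011001101111 walk d0:H0→d1:-→d2:-→d3:-→d4:H1→d5:-→d6:-→d7:-→d8:-→d9:-→d10:-→d11:-→d12:H2→d13:-→d14:-→d15:-→d16:-→d17:-→d18:-→d19:-→d20:H0 -> H0
  lookup 190.102.243.5: bits 10111110011001101111 walk d0:H0→d1:-→d2:-→d3:-→d4:H1→d5:-→d6:-→d7:-→d8:-→d9:-→d10:-→d11:-→d12:H2→d13:-→d14:-→d15:-→d16:-→d17:-→d18:-→d19:-→d20:H0 -> H0
  lookup 176.0.166.12: bits 1011 walk d0:H0→d1:-→d2:-→d3:-→d4:H1 -> H1
  lookup 81.64.0.0: bits 010100010100 walk d0:H0→d1:-→d2:-→d3:-→d4:-→d5:-→d6:-→d7:-→d8:-→d9:-→d10:-→d11:-→d12:H3 -> H3
  add 0.0.0.0/0 -> H2 at depth 0
  lookup 81.64.234.121: bits 010100010100 walk d0:H2→d1:-→d2:-→d3:-→d4:-→d5:-→d6:-→d7:-→d8:-→d9:-→d10:-→d11:-→d12:H3 -> H3
  lookup 190.96.0.1: bits 1011111001100 walk d0:H2→d1:-→d2:-→d3:-→d4:H1→d5:-→d6:-→d7:-→d8:-→d9:-→d10:-→d11:-→d12:H2→d13:- -> H2
  add 190.102.241.14/32 -> H1 at depth 32
  add 81.73.48.0/20 -> H1 at depth 20
  - 190.102.241.14/32 clear@32
  add 190.96.0.0/12 -> H1 at depth 12
  add 190.102.241.0/28 -> H1 at depth 28
  add 0.0.0.0/0 -> H2 at depth 0
  - 0.0.0.0/0 clear@0
  add 190.96.0.0/12 -> H3 at depth 12
  lookup 81.66.165.79: bits 010100010100 walk d0:-→d1:-→d2:-→d3:-→d4:-→d5:-→d6:-→d7:-→d8:-→d9:-→d10:-→d11:-→d12:H3 -> H3
  - 176.0.0.0/4 clear@4
  add 81.73.48.0/21 -> H2 at depth 21
  - 190.96.0.0/12 clear@12
  add 0.0.0.0/0 -> H1 at depth 0

== LOOKUPS ==
["H0","H1","H0","H1","H0","H1","H3","H3","H0","H0","H1","H3","H3","H2","H3"]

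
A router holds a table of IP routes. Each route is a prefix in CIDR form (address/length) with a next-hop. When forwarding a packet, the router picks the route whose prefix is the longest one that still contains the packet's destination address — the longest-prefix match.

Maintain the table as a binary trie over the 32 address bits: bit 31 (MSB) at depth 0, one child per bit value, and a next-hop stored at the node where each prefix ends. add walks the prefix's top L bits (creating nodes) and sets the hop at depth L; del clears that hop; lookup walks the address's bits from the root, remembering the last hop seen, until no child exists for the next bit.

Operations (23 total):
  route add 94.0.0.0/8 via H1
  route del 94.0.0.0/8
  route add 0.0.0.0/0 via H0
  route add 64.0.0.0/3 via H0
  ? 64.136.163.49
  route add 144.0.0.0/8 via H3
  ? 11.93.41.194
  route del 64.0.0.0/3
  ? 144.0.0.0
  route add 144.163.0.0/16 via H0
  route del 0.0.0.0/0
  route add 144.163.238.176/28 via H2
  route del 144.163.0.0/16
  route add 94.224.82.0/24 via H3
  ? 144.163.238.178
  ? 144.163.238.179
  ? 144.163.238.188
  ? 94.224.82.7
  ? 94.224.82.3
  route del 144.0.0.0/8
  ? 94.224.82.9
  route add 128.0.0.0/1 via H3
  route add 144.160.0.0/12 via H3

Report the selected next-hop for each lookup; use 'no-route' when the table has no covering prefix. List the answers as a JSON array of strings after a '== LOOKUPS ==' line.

Trace:
  add 94.0.0.0/8 -> H1 at depth 8
  - 94.0.0.0/8 clear@8
  add 0.0.0.0/0 -> H0 at depth 0
  add 64.0.0.0/3 -> H0 at depth 3
  lookup 64.136.163.49: bits 010 walk d0:H0→d1:-→d2:-→d3:H0 -> H0
  add 144.0.0.0/8 -> H3 at depth 8
  lookup 11.93.41.194: bits 0 walk d0:H0→d1:- -> H0
  - 64.0.0.0/3 clear@3
  lookup 144.0.0.0: bits 10010000 walk d0:H0→d1:-→d2:-→d3:-→d4:-→d5:-→d6:-→d7:-→d8:H3 -> H3
  add 144.163.0.0/16 -> H0 at depth 16
  - 0.0.0.0/0 clear@0
  add 144.163.238.176/28 -> H2 at depth 28
  - 144.163.0.0/16 clear@16
  add 94.224.82.0/24 -> H3 at depth 24
  lookup 144.163.238.178: bits 1001000010100011111011101011 walk d0:-→d1:-→d2:-→d3:-→d4:-→d5:-→d6:-→d7:-→d8:H3→d9:-→d10:-→d11:-→d12:-→d13:-→d14:-→d15:-→d16:-→d17:-→d18:-→d19:-→d20:-→d21:-→d22:-→d23:-→d24:-→d25:-→d26:-→d27:-→d28:H2 -> H2
  lookup 144.163.238.179: bits 1001000010100011111011101011 walk d0:-→d1:-→d2:-→d3:-→d4:-→d5:-→d6:-→d7:-→d8:H3→d9:-→d10:-→d11:-→d12:-→d13:-→d14:-→d15:-→d16:-→d17:-→d18:-→d19:-→d20:-→d21:-→d22:-→d23:-→d24:-→d25:-→d26:-→d27:-→d28:H2 -> H2
  lookup 144.163.238.188: bits 1001000010100011111011101011 walk d0:-→d1:-→d2:-→d3:-→d4:-→d5:-→d6:-→d7:-→d8:H3→d9:-→d10:-→d11:-→d12:-→d13:-→d14:-→d15:-→d16:-→d17:-→d18:-→d19:-→d20:-→d21:-→d22:-→d23:-→d24:-→d25:-→d26:-→d27:-→d28:H2 -> H2
  lookup 94.224.82.7: bits 010111101110000001010010 walk d0:-→d1:-→d2:-→d3:-→d4:-→d5:-→d6:-→d7:-→d8:-→d9:-→d10:-→d11:-→d12:-→d13:-→d14:-→d15:-→d16:-→d17:-→d18:-→d19:-→d20:-→d21:-→d22:-→d23:-→d24:H3 -> H3
  lookup 94.224.82.3: bits 010111101110000001010010 walk d0:-→d1:-→d2:-→d3:-→d4:-→d5:-→d6:-→d7:-→d8:-→d9:-→d10:-→d11:-→d12:-→d13:-→d14:-→d15:-→d16:-→d17:-→d18:-→d19:-→d20:-→d21:-→d22:-→d23:-→d24:H3 -> H3
  - 144.0.0.0/8 clear@8
  lookup 94.224.82.9: bits 010111101110000001010010 walk d0:-→d1:-→d2:-→d3:-→d4:-→d5:-→d6:-→d7:-→d8:-→d9:-→d10:-→d11:-→d12:-→d13:-→d14:-→d15:-→d16:-→d17:-→d18:-→d19:-→d20:-→d21:-→d22:-→d23:-→d24:H3 -> H3
  add 128.0.0.0/1 -> H3 at depth 1
  add 144.160.0.0/12 -> H3 at depth 12

== LOOKUPS ==
["H0","H0","H3","H2","H2","H2","H3","H3","H3"]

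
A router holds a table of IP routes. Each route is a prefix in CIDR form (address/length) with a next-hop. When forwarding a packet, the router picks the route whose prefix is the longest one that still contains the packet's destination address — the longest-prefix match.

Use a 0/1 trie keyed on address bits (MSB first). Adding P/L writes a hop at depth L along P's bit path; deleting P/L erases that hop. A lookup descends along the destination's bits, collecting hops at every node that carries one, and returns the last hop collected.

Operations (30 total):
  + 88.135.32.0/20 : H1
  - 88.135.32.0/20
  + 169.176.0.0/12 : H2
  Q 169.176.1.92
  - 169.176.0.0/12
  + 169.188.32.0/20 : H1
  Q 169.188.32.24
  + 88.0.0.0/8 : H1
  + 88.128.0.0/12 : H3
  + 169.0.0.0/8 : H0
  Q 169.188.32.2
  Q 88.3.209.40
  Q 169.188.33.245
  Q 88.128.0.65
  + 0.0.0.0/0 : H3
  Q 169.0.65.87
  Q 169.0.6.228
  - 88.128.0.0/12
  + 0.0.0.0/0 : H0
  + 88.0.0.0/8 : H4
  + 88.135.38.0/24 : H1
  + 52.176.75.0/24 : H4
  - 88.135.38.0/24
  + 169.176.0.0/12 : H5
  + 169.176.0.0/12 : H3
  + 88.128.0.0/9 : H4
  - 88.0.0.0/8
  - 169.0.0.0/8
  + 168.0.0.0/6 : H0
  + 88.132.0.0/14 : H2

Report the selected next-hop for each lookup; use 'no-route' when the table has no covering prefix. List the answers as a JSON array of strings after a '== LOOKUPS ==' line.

Process each operation:
  add 88.135.32.0/20 -> H1 at depth 20
  - 88.135.32.0/20 clear@20
  add 169.176.0.0/12 -> H2 at depth 12
  Q 169.176.1.92: descend 101010011011 ; hops seen [H2] ; pick H2
  - 169.176.0.0/12 clear@12
  add 169.188.32.0/20 -> H1 at depth 20
  Q 169.188.32.24: descend 10101001101111000010 ; hops seen [H1] ; pick H1
  add 88.0.0.0/8 -> H1 at depth 8
  add 88.128.0.0/12 -> H3 at depth 12
  add 169.0.0.0/8 -> H0 at depth 8
  Q 169.188.32.2: descend 10101001101111000010 ; hops seen [H0,H1] ; pick H1
  Q 88.3.209.40: descend 01011000 ; hops seen [H1] ; pick H1
  Q 169.188.33.245: descend 10101001101111000010 ; hops seen [H0,H1] ; pick H1
  Q 88.128.0.65: descend 0101100010000 ; hops seen [H1,H3] ; pick H3
  add 0.0.0.0/0 -> H3 at depth 0
  Q 169.0.65.87: descend 10101001 ; hops seen [H3,H0] ; pick H0
  Q 169.0.6.228: descend 10101001 ; hops seen [H3,H0] ; pick H0
  - 88.128.0.0/12 clear@12
  add 0.0.0.0/0 -> H0 at depth 0
  add 88.0.0.0/8 -> H4 at depth 8
  add 88.135.38.0/24 -> H1 at depth 24
  add 52.176.75.0/24 -> H4 at depth 24
  - 88.135.38.0/24 clear@24
  add 169.176.0.0/12 -> H5 at depth 12
  add 169.176.0.0/12 -> H3 at depth 12
  add 88.128.0.0/9 -> H4 at depth 9
  - 88.0.0.0/8 clear@8
  - 169.0.0.0/8 clear@8
  add 168.0.0.0/6 -> H0 at depth 6
  add 88.132.0.0/14 -> H2 at depth 14

== LOOKUPS ==
["H2","H1","H1","H1","H1","H3","H0","H0"]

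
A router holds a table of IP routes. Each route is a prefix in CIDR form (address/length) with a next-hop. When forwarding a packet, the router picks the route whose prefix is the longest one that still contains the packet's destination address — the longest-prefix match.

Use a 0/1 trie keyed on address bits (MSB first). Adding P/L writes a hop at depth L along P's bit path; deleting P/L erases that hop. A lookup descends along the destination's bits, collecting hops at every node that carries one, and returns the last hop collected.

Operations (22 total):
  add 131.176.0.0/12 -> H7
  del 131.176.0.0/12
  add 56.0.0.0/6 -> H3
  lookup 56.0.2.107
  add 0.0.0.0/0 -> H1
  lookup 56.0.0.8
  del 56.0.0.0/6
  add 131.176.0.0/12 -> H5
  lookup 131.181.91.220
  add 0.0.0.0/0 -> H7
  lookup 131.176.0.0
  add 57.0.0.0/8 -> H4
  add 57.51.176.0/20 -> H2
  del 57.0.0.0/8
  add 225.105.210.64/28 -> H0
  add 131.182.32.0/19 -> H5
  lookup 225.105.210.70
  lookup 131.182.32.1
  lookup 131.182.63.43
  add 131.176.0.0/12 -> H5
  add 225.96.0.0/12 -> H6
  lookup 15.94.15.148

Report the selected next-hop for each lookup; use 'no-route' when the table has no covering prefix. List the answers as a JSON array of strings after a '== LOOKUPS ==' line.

Process each operation:
  add 131.176.0.0/12 -> H7 at depth 12
  - 131.176.0.0/12 clear@12
  add 56.0.0.0/6 -> H3 at depth 6
  ? 56.0.2.107  path d0:-→d1:-→d2:-→d3:-→d4:-→d5:-→d6:H3  best=H3
  add 0.0.0.0/0 -> H1 at depth 0
  ? 56.0.0.8  path d0:H1→d1:-→d2:-→d3:-→d4:-→d5:-→d6:H3  best=H3
  - 56.0.0.0/6 clear@6
  add 131.176.0.0/12 -> H5 at depth 12
  ? 131.181.91.220  path d0:H1→d1:-→d2:-→d3:-→d4:-→d5:-→d6:-→d7:-→d8:-→d9:-→d10:-→d11:-→d12:H5  best=H5
  add 0.0.0.0/0 -> H7 at depth 0
  ? 131.176.0.0  path d0:H7→d1:-→d2:-→d3:-→d4:-→d5:-→d6:-→d7:-→d8:-→d9:-→d10:-→d11:-→d12:H5  best=H5
  add 57.0.0.0/8 -> H4 at depth 8
  add 57.51.176.0/20 -> H2 at depth 20
  - 57.0.0.0/8 clear@8
  add 225.105.210.64/28 -> H0 at depth 28
  add 131.182.32.0/19 -> H5 at depth 19
  ? 225.105.210.70  path d0:H7→d1:-→d2:-→d3:-→d4:-→d5:-→d6:-→d7:-→d8:-→d9:-→d10:-→d11:-→d12:-→d13:-→d14:-→d15:-→d16:-→d17:-→d18:-→d19:-→d20:-→d21:-→d22:-→d23:-→d24:-→d25:-→d26:-→d27:-→d28:H0  best=H0
  ? 131.182.32.1  path d0:H7→d1:-→d2:-→d3:-→d4:-→d5:-→d6:-→d7:-→d8:-→d9:-→d10:-→d11:-→d12:H5→d13:-→d14:-→d15:-→d16:-→d17:-→d18:-→d19:H5  best=H5
  ? 131.182.63.43  path d0:H7→d1:-→d2:-→d3:-→d4:-→d5:-→d6:-→d7:-→d8:-→d9:-→d10:-→d11:-→d12:H5→d13:-→d14:-→d15:-→d16:-→d17:-→d18:-→d19:H5  best=H5
  add 131.176.0.0/12 -> H5 at depth 12
  add 225.96.0.0/12 -> H6 at depth 12
  ? 15.94.15.148  path d0:H7→d1:-→d2:-  best=H7

== LOOKUPS ==
["H3","H3","H5","H5","H0","H5","H5","H7"]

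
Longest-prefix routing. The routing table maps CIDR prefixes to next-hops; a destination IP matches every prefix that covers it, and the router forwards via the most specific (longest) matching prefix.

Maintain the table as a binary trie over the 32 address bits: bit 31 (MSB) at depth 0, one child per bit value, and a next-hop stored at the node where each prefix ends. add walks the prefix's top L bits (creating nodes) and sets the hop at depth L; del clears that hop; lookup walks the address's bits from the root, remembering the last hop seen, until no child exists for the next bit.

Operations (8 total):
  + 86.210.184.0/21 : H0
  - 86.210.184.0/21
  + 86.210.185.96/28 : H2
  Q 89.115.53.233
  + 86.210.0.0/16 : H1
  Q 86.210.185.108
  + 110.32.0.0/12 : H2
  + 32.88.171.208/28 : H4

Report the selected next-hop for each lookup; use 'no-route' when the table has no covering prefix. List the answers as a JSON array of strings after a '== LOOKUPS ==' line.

Process each operation:
  add 86.210.184.0/21 -> H0 at depth 21
  - 86.210.184.0/21 clear@21
  add 86.210.185.96/28 -> H2 at depth 28
  Q 89.115.53.233: descend 0101 ; hops seen [∅] ; pick no-route
  add 86.210.0.0/16 -> H1 at depth 16
  Q 86.210.185.108: descend 0101011011010010101110010110 ; hops seen [H1,H2] ; pick H2
  add 110.32.0.0/12 -> H2 at depth 12
  add 32.88.171.208/28 -> H4 at depth 28

== LOOKUPS ==
["no-route","H2"]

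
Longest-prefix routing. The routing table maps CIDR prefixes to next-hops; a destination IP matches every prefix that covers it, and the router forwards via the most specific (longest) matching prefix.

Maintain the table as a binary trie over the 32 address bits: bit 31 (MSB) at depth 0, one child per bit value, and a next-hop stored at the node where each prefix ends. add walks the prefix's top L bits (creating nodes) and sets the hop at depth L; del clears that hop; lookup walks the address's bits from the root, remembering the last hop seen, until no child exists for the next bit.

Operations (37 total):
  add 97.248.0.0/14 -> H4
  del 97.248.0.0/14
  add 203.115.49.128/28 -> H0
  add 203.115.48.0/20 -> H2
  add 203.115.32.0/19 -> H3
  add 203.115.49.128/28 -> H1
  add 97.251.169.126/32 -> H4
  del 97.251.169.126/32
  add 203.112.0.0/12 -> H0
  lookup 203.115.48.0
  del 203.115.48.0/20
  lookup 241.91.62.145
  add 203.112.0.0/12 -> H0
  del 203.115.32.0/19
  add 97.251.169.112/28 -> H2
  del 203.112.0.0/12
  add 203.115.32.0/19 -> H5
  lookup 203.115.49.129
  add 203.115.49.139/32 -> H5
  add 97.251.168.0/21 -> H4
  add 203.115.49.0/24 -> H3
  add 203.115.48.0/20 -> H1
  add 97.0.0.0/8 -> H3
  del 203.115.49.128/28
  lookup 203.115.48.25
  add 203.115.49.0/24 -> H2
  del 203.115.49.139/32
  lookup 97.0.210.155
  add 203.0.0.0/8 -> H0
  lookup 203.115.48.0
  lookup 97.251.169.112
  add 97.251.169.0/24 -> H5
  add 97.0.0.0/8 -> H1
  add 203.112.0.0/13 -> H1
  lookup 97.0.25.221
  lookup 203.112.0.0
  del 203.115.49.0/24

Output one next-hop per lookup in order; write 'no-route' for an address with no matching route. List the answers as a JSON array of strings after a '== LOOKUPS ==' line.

Process each operation:
  add 97.248.0.0/14 -> H4 at depth 14
  del 97.248.0.0/14 (clear depth 14)
  add 203.115.49.128/28 -> H0 at depth 28
  add 203.115.48.0/20 -> H2 at depth 20
  add 203.115.32.0/19 -> H3 at depth 19
  add 203.115.49.128/28 -> H1 at depth 28
  add 97.251.169.126/32 -> H4 at depth 32
  del 97.251.169.126/32 (clear depth 32)
  add 203.112.0.0/12 -> H0 at depth 12
  Q 203.115.48.0: descend 11001011011100110011000 ; hops seen [H0,H3,H2] ; pick H2
  del 203.115.48.0/20 (clear depth 20)
  Q 241.91.62.145: descend 11 ; hops seen [∅] ; pick no-route
  add 203.112.0.0/12 -> H0 at depth 12
  del 203.115.32.0/19 (clear depth 19)
  add 97.251.169.112/28 -> H2 at depth 28
  del 203.112.0.0/12 (clear depth 12)
  add 203.115.32.0/19 -> H5 at depth 19
  Q 203.115.49.129: descend 1100101101110011001100011000 ; hops seen [H5,H1] ; pick H1
  add 203.115.49.139/32 -> H5 at depth 32
  add 97.251.168.0/21 -> H4 at depth 21
  add 203.115.49.0/24 -> H3 at depth 24
  add 203.115.48.0/20 -> H1 at depth 20
  add 97.0.0.0/8 -> H3 at depth 8
  del 203.115.49.128/28 (clear depth 28)
  Q 203.115.48.25: descend 11001011011100110011000 ; hops seen [H5,H1] ; pick H1
  add 203.115.49.0/24 -> H2 at depth 24
  del 203.115.49.139/32 (clear depth 32)
  Q 97.0.210.155: descend 01100001 ; hops seen [H3] ; pick H3
  add 203.0.0.0/8 -> H0 at depth 8
  Q 203.115.48.0: descend 11001011011100110011000 ; hops seen [H0,H5,H1] ; pick H1
  Q 97.251.169.112: descend 0110000111111011101010010111 ; hops seen [H3,H4,H2] ; pick H2
  add 97.251.169.0/24 -> H5 at depth 24
  add 97.0.0.0/8 -> H1 at depth 8
  add 203.112.0.0/13 -> H1 at depth 13
  Q 97.0.25.221: descend 01100001 ; hops seen [H1] ; pick H1
  Q 203.112.0.0: descend 11001011011100 ; hops seen [H0,H1] ; pick H1
  del 203.115.49.0/24 (clear depth 24)

== LOOKUPS ==
["H2","no-route","H1","H1","H3","H1","H2","H1","H1"]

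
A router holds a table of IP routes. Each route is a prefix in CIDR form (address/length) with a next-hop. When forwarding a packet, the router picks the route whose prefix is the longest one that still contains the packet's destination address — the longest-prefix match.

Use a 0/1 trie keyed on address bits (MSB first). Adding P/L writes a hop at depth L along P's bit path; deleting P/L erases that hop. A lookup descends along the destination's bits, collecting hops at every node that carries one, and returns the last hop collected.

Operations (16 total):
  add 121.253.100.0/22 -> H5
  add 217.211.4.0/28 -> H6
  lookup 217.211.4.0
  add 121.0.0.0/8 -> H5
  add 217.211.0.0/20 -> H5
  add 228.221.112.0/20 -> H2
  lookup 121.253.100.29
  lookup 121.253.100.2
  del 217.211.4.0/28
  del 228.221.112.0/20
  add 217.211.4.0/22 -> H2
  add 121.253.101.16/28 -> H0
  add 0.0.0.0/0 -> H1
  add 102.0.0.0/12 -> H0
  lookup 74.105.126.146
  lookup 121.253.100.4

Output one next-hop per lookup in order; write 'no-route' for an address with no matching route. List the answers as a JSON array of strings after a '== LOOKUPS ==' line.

Trace:
  add 121.253.100.0/22 -> H5 at depth 22
  add 217.211.4.0/28 -> H6 at depth 28
  ? 217.211.4.0  path d0:-→d1:-→d2:-→d3:-→d4:-→d5:-→d6:-→d7:-→d8:-→d9:-→d10:-→d11:-→d12:-→d13:-→d14:-→d15:-→d16:-→d17:-→d18:-→d19:-→d20:-→d21:-→d22:-→d23:-→d24:-→d25:-→d26:-→d27:-→d28:H6  best=H6
  add 121.0.0.0/8 -> H5 at depth 8
  add 217.211.0.0/20 -> H5 at depth 20
  add 228.221.112.0/20 -> H2 at depth 20
  ? 121.253.100.29  path d0:-→d1:-→d2:-→d3:-→d4:-→d5:-→d6:-→d7:-→d8:H5→d9:-→d10:-→d11:-→d12:-→d13:-→d14:-→d15:-→d16:-→d17:-→d18:-→d19:-→d20:-→d21:-→d22:H5  best=H5
  ? 121.253.100.2  path d0:-→d1:-→d2:-→d3:-→d4:-→d5:-→d6:-→d7:-→d8:H5→d9:-→d10:-→d11:-→d12:-→d13:-→d14:-→d15:-→d16:-→d17:-→d18:-→d19:-→d20:-→d21:-→d22:H5  best=H5
  - 217.211.4.0/28 clear@28
  - 228.221.112.0/20 clear@20
  add 217.211.4.0/22 -> H2 at depth 22
  add 121.253.101.16/28 -> H0 at depth 28
  add 0.0.0.0/0 -> H1 at depth 0
  add 102.0.0.0/12 -> H0 at depth 12
  ? 74.105.126.146  path d0:H1→d1:-→d2:-  best=H1
  ? 121.253.100.4  path d0:H1→d1:-→d2:-→d3:-→d4:-→d5:-→d6:-→d7:-→d8:H5→d9:-→d10:-→d11:-→d12:-→d13:-→d14:-→d15:-→d16:-→d17:-→d18:-→d19:-→d20:-→d21:-→d22:H5→d23:-  best=H5

== LOOKUPS ==
["H6","H5","H5","H1","H5"]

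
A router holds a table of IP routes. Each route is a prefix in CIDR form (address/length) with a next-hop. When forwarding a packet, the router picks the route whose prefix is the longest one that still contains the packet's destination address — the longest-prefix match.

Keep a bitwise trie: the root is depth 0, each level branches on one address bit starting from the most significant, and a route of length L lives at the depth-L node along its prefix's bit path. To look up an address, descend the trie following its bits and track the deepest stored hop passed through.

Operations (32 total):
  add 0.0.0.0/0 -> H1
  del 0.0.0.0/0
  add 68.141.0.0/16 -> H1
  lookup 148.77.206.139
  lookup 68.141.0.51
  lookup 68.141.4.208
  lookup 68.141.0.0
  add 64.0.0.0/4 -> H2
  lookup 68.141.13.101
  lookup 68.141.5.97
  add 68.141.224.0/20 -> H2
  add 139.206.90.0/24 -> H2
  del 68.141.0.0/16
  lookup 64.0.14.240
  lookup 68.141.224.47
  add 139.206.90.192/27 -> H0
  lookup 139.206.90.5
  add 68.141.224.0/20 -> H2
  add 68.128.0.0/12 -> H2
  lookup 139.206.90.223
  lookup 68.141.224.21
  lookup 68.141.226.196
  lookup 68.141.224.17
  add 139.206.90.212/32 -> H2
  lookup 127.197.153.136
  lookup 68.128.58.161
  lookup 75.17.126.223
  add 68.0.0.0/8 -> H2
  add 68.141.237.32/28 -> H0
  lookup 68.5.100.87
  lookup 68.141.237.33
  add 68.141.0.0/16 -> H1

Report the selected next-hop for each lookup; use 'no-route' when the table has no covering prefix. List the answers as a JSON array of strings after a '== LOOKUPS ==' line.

Apply in order:
  add 0.0.0.0/0 -> H1 at depth 0
  del 0.0.0.0/0 (clear depth 0)
  add 68.141.0.0/16 -> H1 at depth 16
  Q 148.77.206.139: descend ε ; hops seen [∅] ; pick no-route
  Q 68.141.0.51: descend 0100010010001101 ; hops seen [H1] ; pick H1
  Q 68.141.4.208: descend 0100010010001101 ; hops seen [H1] ; pick H1
  Q 68.141.0.0: descend 0100010010001101 ; hops seen [H1] ; pick H1
  add 64.0.0.0/4 -> H2 at depth 4
  Q 68.141.13.101: descend 0100010010001101 ; hops seen [H2,H1] ; pick H1
  Q 68.141.5.97: descend 0100010010001101 ; hops seen [H2,H1] ; pick H1
  add 68.141.224.0/20 -> H2 at depth 20
  add 139.206.90.0/24 -> H2 at depth 24
  del 68.141.0.0/16 (clear depth 16)
  Q 64.0.14.240: descend 01000 ; hops seen [H2] ; pick H2
  Q 68.141.224.47: descend 01000100100011011110 ; hops seen [H2,H2] ; pick H2
  add 139.206.90.192/27 -> H0 at depth 27
  Q 139.206.90.5: descend 100010111100111001011010 ; hops seen [H2] ; pick H2
  add 68.141.224.0/20 -> H2 at depth 20
  add 68.128.0.0/12 -> H2 at depth 12
  Q 139.206.90.223: descend 100010111100111001011010110 ; hops seen [H2,H0] ; pick H0
  Q 68.141.224.21: descend 01000100100011011110 ; hops seen [H2,H2,H2] ; pick H2
  Q 68.141.226.196: descend 01000100100011011110 ; hops seen [H2,H2,H2] ; pick H2
  Q 68.141.224.17: descend 01000100100011011110 ; hops seen [H2,H2,H2] ; pick H2
  add 139.206.90.212/32 -> H2 at depth 32
  Q 127.197.153.136: descend 01 ; hops seen [∅] ; pick no-route
  Q 68.128.58.161: descend 010001001000 ; hops seen [H2,H2] ; pick H2
  Q 75.17.126.223: descend 0100 ; hops seen [H2] ; pick H2
  add 68.0.0.0/8 -> H2 at depth 8
  add 68.141.237.32/28 -> H0 at depth 28
  Q 68.5.100.87: descend 01000100 ; hops seen [H2,H2] ; pick H2
  Q 68.141.237.33: descend 0100010010001101111011010010 ; hops seen [H2,H2,H2,H2,H0] ; pick H0
  add 68.141.0.0/16 -> H1 at depth 16

== LOOKUPS ==
["no-route","H1","H1","H1","H1","H1","H2","H2","H2","H0","H2","H2","H2","no-route","H2","H2","H2","H0"]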